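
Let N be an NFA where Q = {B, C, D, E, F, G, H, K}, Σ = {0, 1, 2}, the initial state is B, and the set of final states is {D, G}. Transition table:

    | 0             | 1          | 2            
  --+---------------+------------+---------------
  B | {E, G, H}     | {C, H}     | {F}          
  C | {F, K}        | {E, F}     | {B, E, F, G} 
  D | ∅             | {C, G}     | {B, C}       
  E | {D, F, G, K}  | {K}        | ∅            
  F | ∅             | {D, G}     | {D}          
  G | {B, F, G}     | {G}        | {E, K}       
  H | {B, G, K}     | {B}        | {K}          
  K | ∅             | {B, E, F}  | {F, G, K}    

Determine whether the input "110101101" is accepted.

Yes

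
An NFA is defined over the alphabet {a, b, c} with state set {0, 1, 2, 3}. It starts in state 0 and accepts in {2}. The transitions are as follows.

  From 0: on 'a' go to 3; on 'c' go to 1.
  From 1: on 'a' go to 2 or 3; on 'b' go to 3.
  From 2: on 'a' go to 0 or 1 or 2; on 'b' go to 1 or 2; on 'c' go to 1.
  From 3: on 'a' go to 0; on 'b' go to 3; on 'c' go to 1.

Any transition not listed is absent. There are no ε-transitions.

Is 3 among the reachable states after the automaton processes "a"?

Yes

Start in {0}.
Read 'a': {0} → {3}.
State 3 is in {3}.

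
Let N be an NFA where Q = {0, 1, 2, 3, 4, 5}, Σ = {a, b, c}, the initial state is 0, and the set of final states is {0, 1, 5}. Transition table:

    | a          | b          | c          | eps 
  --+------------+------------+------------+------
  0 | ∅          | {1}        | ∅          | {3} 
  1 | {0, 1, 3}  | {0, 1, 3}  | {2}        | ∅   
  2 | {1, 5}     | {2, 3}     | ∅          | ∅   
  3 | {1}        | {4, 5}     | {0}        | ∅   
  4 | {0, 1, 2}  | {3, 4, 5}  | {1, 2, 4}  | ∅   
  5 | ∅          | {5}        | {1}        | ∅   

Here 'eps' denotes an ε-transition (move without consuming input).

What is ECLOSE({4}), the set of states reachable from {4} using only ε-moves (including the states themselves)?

{4}

Begin with {4}.
No ε-moves leave this set, so the closure equals the set itself.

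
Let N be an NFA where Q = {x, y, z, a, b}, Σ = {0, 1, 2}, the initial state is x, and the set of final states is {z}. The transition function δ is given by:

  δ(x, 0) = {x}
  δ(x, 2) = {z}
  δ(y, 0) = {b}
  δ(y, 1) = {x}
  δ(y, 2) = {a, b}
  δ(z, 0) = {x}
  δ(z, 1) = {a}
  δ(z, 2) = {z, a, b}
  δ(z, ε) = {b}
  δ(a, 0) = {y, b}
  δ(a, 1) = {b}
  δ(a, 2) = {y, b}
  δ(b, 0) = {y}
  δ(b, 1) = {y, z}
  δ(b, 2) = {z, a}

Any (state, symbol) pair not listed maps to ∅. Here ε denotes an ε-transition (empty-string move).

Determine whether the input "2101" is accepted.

Yes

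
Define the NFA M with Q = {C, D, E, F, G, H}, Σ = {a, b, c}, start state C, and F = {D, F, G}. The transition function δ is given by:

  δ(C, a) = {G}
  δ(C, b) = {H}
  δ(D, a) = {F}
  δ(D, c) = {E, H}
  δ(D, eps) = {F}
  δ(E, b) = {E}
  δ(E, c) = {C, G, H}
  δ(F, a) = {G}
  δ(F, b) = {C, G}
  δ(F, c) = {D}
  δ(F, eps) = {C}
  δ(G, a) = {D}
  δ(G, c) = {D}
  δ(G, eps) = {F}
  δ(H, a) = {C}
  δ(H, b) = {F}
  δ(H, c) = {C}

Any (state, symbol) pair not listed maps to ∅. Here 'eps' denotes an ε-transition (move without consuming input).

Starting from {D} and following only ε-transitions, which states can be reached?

{C, D, F}

Begin with {D}.
ε-move D → F; add F.
ε-move F → C; add C.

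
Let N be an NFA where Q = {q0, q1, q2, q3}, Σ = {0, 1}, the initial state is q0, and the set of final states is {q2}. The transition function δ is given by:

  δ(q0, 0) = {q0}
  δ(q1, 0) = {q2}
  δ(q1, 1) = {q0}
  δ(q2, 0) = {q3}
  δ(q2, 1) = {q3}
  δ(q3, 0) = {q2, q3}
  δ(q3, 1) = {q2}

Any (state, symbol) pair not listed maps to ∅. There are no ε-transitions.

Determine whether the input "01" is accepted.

No

Start in {q0}.
Read '0': q0→{q0}; now {q0}.
Read '1': q0→∅; now ∅.
The final set ∅ contains no accepting state.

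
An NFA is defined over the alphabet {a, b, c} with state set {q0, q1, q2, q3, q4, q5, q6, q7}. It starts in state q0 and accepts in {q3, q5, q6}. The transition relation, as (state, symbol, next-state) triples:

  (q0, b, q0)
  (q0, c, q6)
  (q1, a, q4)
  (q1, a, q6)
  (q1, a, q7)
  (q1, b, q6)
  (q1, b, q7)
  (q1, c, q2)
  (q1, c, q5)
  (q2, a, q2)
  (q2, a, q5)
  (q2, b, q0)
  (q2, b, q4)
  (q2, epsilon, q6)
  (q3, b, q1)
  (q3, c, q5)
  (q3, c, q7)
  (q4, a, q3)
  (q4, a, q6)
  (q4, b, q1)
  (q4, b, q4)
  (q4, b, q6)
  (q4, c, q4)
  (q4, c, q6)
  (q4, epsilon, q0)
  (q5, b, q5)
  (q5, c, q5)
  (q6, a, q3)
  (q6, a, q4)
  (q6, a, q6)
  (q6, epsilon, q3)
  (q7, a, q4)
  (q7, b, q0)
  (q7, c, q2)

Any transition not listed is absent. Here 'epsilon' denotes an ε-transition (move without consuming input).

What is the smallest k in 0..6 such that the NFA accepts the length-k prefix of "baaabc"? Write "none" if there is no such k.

Start in {q0}.
Read 'b': q0→{q0}; now {q0}.
Read 'a': q0→∅; now ∅.
The set is empty and remains empty for the remaining 4 symbols.
No reachable set along the way intersects F.

none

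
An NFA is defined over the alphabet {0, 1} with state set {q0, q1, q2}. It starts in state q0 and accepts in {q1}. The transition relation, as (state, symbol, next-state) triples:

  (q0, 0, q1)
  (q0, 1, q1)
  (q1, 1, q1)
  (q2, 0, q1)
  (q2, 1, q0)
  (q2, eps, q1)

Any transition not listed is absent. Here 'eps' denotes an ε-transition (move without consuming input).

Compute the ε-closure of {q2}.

{q1, q2}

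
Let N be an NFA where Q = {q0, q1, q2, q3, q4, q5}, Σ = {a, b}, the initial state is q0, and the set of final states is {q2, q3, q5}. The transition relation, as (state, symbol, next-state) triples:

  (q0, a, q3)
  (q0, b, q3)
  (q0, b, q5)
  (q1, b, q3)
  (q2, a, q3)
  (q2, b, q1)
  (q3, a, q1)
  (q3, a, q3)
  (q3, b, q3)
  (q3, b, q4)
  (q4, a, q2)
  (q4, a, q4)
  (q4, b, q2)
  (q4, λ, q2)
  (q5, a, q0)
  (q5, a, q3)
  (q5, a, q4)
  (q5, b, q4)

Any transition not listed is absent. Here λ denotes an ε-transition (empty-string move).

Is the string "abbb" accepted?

Yes

Start in {q0}.
Read 'a': q0→{q3}; now {q3}.
Read 'b': q3→{q3, q4}; union {q3, q4}; ε-closure = {q2, q3, q4}.
Read 'b': q2→{q1}, q3→{q3, q4}, q4→{q2}; now {q1, q2, q3, q4}.
Read 'b': q1→{q3}, q2→{q1}, q3→{q3, q4}, q4→{q2}; now {q1, q2, q3, q4}.
The final set {q1, q2, q3, q4} contains the accepting states q2, q3.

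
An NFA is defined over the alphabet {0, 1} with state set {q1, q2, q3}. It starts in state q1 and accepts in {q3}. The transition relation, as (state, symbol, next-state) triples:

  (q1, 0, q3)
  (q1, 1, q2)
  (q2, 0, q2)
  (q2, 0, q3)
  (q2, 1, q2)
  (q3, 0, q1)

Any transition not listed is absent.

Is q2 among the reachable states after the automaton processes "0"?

Start in {q1}.
Read '0': {q1} → {q3}.
State q2 is not in {q3}.

No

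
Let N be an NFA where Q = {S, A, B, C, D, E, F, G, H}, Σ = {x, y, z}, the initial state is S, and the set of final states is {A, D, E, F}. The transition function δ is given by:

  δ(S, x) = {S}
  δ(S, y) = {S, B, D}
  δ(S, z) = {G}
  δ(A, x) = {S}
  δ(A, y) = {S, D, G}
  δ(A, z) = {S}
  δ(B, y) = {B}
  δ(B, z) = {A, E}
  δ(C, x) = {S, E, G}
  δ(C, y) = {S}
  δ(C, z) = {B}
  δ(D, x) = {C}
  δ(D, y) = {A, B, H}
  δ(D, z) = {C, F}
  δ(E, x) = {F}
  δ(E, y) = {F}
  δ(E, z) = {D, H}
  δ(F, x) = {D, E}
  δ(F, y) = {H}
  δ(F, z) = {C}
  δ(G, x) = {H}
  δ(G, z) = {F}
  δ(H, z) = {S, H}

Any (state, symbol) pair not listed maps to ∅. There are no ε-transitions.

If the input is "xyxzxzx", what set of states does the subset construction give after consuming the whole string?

Start in {S}.
Read 'x': S→{S}; now {S}.
Read 'y': S→{S, B, D}; now {S, B, D}.
Read 'x': S→{S}, B→∅, D→{C}; now {S, C}.
Read 'z': S→{G}, C→{B}; now {B, G}.
Read 'x': B→∅, G→{H}; now {H}.
Read 'z': H→{S, H}; now {S, H}.
Read 'x': S→{S}, H→∅; now {S}.

{S}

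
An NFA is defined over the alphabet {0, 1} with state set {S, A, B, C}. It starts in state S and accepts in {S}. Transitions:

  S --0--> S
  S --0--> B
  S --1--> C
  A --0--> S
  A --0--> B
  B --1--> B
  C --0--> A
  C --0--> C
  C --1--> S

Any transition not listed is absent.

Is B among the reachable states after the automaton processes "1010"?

Yes

Start in {S}.
Read '1': S→{C}; now {C}.
Read '0': C→{A, C}; now {A, C}.
Read '1': A→∅, C→{S}; now {S}.
Read '0': S→{S, B}; now {S, B}.
State B is in {S, B}.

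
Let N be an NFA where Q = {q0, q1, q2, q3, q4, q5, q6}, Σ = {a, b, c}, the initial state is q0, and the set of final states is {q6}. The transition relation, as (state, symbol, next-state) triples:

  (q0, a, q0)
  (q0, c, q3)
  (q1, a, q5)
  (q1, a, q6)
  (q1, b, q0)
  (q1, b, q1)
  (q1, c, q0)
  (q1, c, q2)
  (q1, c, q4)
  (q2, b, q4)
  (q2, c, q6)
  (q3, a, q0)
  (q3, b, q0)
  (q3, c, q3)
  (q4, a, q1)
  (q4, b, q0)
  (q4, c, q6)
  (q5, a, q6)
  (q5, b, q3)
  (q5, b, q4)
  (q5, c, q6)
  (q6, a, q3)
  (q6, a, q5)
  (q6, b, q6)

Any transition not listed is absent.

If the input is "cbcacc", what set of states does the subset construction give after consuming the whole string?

{q3}

Start in {q0}.
Read 'c': {q0} → {q3}.
Read 'b': {q3} → {q0}.
Read 'c': {q0} → {q3}.
Read 'a': {q3} → {q0}.
Read 'c': {q0} → {q3}.
Read 'c': {q3} → {q3}.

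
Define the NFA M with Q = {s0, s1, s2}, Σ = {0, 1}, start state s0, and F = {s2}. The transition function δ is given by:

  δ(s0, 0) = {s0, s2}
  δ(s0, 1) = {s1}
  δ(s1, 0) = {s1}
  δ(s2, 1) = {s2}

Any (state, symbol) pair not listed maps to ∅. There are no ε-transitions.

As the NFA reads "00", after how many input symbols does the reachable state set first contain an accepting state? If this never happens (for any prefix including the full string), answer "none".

1

Start in {s0}.
Read '0': s0→{s0, s2}; now {s0, s2}.
None of the earlier sets intersect F, but {s0, s2} does.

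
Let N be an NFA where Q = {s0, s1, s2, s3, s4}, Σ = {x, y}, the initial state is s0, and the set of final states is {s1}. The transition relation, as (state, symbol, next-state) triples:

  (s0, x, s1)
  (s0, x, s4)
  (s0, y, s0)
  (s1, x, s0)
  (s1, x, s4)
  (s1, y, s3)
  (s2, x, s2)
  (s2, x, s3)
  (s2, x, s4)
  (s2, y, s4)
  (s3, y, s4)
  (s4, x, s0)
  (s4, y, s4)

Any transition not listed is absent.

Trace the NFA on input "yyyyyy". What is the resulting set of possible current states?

Start in {s0}.
Read 'y': s0→{s0}; now {s0}.
Read 'y': s0→{s0}; now {s0}.
Read 'y': s0→{s0}; now {s0}.
Read 'y': s0→{s0}; now {s0}.
Read 'y': s0→{s0}; now {s0}.
Read 'y': s0→{s0}; now {s0}.

{s0}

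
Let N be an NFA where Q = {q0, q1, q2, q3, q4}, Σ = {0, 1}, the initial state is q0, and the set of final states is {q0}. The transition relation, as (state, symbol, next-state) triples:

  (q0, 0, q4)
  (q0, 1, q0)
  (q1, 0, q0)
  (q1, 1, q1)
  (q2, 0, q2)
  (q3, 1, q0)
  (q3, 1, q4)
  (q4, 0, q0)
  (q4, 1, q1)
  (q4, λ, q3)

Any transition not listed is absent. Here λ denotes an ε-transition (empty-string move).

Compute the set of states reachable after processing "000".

Start in {q0}.
Read '0': {q0} → {q3, q4}.
Read '0': {q3, q4} → {q0}.
Read '0': {q0} → {q3, q4}.

{q3, q4}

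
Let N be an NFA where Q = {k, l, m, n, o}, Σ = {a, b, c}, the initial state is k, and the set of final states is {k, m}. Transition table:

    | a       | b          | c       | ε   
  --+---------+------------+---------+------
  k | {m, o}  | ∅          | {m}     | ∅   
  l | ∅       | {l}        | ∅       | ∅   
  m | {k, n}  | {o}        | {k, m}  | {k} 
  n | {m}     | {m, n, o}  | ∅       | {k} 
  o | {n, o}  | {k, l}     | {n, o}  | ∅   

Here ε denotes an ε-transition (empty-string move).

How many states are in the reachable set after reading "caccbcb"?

Start in {k}.
Read 'c': {k} → {k, m}.
Read 'a': {k, m} → {k, m, n, o}.
Read 'c': {k, m, n, o} → {k, m, n, o}.
Read 'c': {k, m, n, o} → {k, m, n, o}.
Read 'b': {k, m, n, o} → {k, l, m, n, o}.
Read 'c': {k, l, m, n, o} → {k, m, n, o}.
Read 'b': {k, m, n, o} → {k, l, m, n, o}.
That set has 5 states.

5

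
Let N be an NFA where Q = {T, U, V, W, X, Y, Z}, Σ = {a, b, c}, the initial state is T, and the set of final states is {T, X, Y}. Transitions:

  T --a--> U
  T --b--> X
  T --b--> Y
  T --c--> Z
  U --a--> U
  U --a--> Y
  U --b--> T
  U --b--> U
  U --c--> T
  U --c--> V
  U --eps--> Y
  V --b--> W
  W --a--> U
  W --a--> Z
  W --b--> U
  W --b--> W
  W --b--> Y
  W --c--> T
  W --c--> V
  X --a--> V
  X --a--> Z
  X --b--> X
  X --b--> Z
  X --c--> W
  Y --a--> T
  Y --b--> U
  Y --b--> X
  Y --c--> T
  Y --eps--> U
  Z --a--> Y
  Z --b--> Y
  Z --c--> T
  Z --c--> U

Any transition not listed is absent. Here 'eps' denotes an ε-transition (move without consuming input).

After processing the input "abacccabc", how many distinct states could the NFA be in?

4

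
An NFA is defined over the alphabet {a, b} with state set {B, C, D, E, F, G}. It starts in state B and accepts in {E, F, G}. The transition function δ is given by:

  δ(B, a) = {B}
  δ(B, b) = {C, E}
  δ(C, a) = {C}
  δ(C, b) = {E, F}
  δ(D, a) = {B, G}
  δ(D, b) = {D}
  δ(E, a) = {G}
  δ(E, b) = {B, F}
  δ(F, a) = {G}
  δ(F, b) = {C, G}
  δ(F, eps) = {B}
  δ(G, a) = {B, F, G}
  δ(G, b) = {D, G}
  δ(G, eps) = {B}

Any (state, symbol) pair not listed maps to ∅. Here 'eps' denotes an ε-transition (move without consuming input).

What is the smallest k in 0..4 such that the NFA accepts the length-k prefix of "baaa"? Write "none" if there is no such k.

Start in {B}.
Read 'b': B→{C, E}; now {C, E}.
None of the earlier sets intersect F, but {C, E} does.

1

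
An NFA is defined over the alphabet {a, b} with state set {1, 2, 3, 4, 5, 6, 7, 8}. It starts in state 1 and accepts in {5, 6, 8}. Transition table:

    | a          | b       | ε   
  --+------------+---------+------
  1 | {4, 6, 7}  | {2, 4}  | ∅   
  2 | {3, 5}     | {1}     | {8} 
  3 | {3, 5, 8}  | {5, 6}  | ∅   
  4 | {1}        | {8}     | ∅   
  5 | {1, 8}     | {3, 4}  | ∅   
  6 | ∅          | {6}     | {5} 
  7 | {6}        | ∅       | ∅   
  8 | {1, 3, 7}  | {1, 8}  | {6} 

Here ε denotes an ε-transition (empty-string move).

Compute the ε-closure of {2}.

Begin with {2}.
ε-move 2 → 8; add 8.
ε-move 8 → 6; add 6.
ε-move 6 → 5; add 5.

{2, 5, 6, 8}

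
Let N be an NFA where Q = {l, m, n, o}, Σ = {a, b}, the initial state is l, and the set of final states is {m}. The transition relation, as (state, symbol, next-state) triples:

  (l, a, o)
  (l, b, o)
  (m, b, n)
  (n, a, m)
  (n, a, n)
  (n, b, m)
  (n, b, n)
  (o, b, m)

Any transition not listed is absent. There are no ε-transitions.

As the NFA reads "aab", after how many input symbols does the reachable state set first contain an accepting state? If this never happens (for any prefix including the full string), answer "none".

none

Start in {l}.
Read 'a': {l} → {o}.
Read 'a': {o} → ∅.
The set is empty and remains empty for the remaining 1 symbol.
No reachable set along the way intersects F.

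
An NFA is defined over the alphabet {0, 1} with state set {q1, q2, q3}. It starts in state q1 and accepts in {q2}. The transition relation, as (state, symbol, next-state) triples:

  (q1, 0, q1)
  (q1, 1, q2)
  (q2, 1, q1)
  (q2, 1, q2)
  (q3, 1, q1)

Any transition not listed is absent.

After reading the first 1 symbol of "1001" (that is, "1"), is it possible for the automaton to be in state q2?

Yes

Start in {q1}.
Read '1': q1→{q2}; now {q2}.
State q2 is in {q2}.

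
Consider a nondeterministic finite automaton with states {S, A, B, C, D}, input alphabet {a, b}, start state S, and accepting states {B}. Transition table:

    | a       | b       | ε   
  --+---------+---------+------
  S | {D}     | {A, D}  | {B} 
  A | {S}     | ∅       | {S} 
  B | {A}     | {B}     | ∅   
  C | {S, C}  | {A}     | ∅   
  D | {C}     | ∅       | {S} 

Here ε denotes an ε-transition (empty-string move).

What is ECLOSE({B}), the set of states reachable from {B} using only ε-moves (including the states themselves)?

Begin with {B}.
No ε-moves leave this set, so the closure equals the set itself.

{B}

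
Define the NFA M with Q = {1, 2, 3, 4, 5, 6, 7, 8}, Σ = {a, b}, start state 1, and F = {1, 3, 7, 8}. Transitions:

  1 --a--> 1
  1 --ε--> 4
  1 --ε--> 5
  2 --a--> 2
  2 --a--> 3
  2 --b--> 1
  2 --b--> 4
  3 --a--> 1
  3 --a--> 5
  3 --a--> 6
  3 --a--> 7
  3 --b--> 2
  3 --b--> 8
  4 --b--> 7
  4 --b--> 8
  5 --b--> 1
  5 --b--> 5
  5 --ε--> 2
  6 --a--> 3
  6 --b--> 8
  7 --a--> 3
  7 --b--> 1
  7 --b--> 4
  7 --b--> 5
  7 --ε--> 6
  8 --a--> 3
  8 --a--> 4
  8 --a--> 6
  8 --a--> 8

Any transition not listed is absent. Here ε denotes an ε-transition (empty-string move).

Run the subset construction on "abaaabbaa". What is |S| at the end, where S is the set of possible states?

Start: ε-closure({1}) = {1, 2, 4, 5}.
Read 'a': 1→{1}, 2→{2, 3}, 4→∅, 5→∅; union {1, 2, 3}; ε-closure = {1, 2, 3, 4, 5}.
Read 'b': 1→∅, 2→{1, 4}, 3→{2, 8}, 4→{7, 8}, 5→{1, 5}; union {1, 2, 4, 5, 7, 8}; ε-closure = {1, 2, 4, 5, 6, 7, 8}.
Read 'a': 1→{1}, 2→{2, 3}, 4→∅, 5→∅, 6→{3}, 7→{3}, 8→{3, 4, 6, 8}; union {1, 2, 3, 4, 6, 8}; ε-closure = {1, 2, 3, 4, 5, 6, 8}.
Read 'a': 1→{1}, 2→{2, 3}, 3→{1, 5, 6, 7}, 4→∅, 5→∅, 6→{3}, 8→{3, 4, 6, 8}; now {1, 2, 3, 4, 5, 6, 7, 8}.
Read 'a': 1→{1}, 2→{2, 3}, 3→{1, 5, 6, 7}, 4→∅, 5→∅, 6→{3}, 7→{3}, 8→{3, 4, 6, 8}; now {1, 2, 3, 4, 5, 6, 7, 8}.
Read 'b': 1→∅, 2→{1, 4}, 3→{2, 8}, 4→{7, 8}, 5→{1, 5}, 6→{8}, 7→{1, 4, 5}, 8→∅; union {1, 2, 4, 5, 7, 8}; ε-closure = {1, 2, 4, 5, 6, 7, 8}.
Read 'b': 1→∅, 2→{1, 4}, 4→{7, 8}, 5→{1, 5}, 6→{8}, 7→{1, 4, 5}, 8→∅; union {1, 4, 5, 7, 8}; ε-closure = {1, 2, 4, 5, 6, 7, 8}.
Read 'a': 1→{1}, 2→{2, 3}, 4→∅, 5→∅, 6→{3}, 7→{3}, 8→{3, 4, 6, 8}; union {1, 2, 3, 4, 6, 8}; ε-closure = {1, 2, 3, 4, 5, 6, 8}.
Read 'a': 1→{1}, 2→{2, 3}, 3→{1, 5, 6, 7}, 4→∅, 5→∅, 6→{3}, 8→{3, 4, 6, 8}; now {1, 2, 3, 4, 5, 6, 7, 8}.
That set has 8 states.

8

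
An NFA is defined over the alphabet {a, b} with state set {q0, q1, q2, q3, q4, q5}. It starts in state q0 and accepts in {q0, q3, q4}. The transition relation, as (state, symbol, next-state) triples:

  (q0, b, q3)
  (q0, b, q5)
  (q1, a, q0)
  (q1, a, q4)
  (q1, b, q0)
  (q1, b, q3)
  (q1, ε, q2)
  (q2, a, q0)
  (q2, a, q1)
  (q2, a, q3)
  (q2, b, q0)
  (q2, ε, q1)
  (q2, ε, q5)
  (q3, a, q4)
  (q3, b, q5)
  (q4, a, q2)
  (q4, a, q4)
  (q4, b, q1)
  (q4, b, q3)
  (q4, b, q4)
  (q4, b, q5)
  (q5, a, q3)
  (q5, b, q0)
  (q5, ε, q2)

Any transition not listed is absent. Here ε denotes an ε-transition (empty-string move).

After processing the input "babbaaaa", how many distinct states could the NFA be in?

6

Start in {q0}.
Read 'b': q0→{q3, q5}; union {q3, q5}; ε-closure = {q1, q2, q3, q5}.
Read 'a': q1→{q0, q4}, q2→{q0, q1, q3}, q3→{q4}, q5→{q3}; union {q0, q1, q3, q4}; ε-closure = {q0, q1, q2, q3, q4, q5}.
Read 'b': q0→{q3, q5}, q1→{q0, q3}, q2→{q0}, q3→{q5}, q4→{q1, q3, q4, q5}, q5→{q0}; union {q0, q1, q3, q4, q5}; ε-closure = {q0, q1, q2, q3, q4, q5}.
Read 'b': q0→{q3, q5}, q1→{q0, q3}, q2→{q0}, q3→{q5}, q4→{q1, q3, q4, q5}, q5→{q0}; union {q0, q1, q3, q4, q5}; ε-closure = {q0, q1, q2, q3, q4, q5}.
Read 'a': q0→∅, q1→{q0, q4}, q2→{q0, q1, q3}, q3→{q4}, q4→{q2, q4}, q5→{q3}; union {q0, q1, q2, q3, q4}; ε-closure = {q0, q1, q2, q3, q4, q5}.
Read 'a': q0→∅, q1→{q0, q4}, q2→{q0, q1, q3}, q3→{q4}, q4→{q2, q4}, q5→{q3}; union {q0, q1, q2, q3, q4}; ε-closure = {q0, q1, q2, q3, q4, q5}.
Read 'a': q0→∅, q1→{q0, q4}, q2→{q0, q1, q3}, q3→{q4}, q4→{q2, q4}, q5→{q3}; union {q0, q1, q2, q3, q4}; ε-closure = {q0, q1, q2, q3, q4, q5}.
Read 'a': q0→∅, q1→{q0, q4}, q2→{q0, q1, q3}, q3→{q4}, q4→{q2, q4}, q5→{q3}; union {q0, q1, q2, q3, q4}; ε-closure = {q0, q1, q2, q3, q4, q5}.
That set has 6 states.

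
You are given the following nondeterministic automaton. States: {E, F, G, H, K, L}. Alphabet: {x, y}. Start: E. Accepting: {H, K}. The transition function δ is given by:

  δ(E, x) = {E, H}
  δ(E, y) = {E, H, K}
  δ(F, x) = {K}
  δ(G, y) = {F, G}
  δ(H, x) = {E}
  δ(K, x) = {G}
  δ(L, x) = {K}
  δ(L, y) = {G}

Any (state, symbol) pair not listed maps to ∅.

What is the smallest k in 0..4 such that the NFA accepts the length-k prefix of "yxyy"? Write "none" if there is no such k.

1

Start in {E}.
Read 'y': {E} → {E, H, K}.
None of the earlier sets intersect F, but {E, H, K} does.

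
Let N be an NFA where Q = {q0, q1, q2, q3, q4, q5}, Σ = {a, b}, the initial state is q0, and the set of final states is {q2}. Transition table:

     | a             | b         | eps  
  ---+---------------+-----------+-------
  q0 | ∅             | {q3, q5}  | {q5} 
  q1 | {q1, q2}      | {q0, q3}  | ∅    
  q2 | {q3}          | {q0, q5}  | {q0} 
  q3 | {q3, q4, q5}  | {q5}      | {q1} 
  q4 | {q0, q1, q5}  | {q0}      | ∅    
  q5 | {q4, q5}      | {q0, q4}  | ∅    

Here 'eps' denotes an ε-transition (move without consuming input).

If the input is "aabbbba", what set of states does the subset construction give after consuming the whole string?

{q0, q1, q2, q3, q4, q5}

Start: ε-closure({q0}) = {q0, q5}.
Read 'a': q0→∅, q5→{q4, q5}; now {q4, q5}.
Read 'a': q4→{q0, q1, q5}, q5→{q4, q5}; now {q0, q1, q4, q5}.
Read 'b': q0→{q3, q5}, q1→{q0, q3}, q4→{q0}, q5→{q0, q4}; union {q0, q3, q4, q5}; ε-closure = {q0, q1, q3, q4, q5}.
Read 'b': q0→{q3, q5}, q1→{q0, q3}, q3→{q5}, q4→{q0}, q5→{q0, q4}; union {q0, q3, q4, q5}; ε-closure = {q0, q1, q3, q4, q5}.
Read 'b': q0→{q3, q5}, q1→{q0, q3}, q3→{q5}, q4→{q0}, q5→{q0, q4}; union {q0, q3, q4, q5}; ε-closure = {q0, q1, q3, q4, q5}.
Read 'b': q0→{q3, q5}, q1→{q0, q3}, q3→{q5}, q4→{q0}, q5→{q0, q4}; union {q0, q3, q4, q5}; ε-closure = {q0, q1, q3, q4, q5}.
Read 'a': q0→∅, q1→{q1, q2}, q3→{q3, q4, q5}, q4→{q0, q1, q5}, q5→{q4, q5}; now {q0, q1, q2, q3, q4, q5}.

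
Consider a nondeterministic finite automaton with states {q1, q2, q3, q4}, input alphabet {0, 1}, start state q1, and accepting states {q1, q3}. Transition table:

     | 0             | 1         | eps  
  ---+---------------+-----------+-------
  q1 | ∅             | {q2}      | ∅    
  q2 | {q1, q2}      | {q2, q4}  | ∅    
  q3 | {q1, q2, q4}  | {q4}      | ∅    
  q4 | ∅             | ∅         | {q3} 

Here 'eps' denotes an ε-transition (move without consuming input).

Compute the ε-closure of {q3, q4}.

{q3, q4}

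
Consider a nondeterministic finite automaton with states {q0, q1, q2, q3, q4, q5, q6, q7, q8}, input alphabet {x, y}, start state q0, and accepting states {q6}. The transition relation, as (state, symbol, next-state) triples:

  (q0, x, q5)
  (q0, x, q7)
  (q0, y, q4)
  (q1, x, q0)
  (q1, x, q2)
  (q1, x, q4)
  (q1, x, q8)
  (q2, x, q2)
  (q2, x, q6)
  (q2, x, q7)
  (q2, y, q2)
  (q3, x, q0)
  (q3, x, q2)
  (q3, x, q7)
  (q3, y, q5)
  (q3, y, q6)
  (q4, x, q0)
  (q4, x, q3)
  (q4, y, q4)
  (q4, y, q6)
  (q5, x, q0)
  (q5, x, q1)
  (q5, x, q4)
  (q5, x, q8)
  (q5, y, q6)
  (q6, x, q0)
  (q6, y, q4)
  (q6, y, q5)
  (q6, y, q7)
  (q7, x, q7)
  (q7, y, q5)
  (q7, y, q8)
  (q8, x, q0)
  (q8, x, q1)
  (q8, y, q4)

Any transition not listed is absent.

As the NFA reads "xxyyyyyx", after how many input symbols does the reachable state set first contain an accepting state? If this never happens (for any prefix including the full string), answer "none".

Start in {q0}.
Read 'x': q0→{q5, q7}; now {q5, q7}.
Read 'x': q5→{q0, q1, q4, q8}, q7→{q7}; now {q0, q1, q4, q7, q8}.
Read 'y': q0→{q4}, q1→∅, q4→{q4, q6}, q7→{q5, q8}, q8→{q4}; now {q4, q5, q6, q8}.
None of the earlier sets intersect F, but {q4, q5, q6, q8} does.

3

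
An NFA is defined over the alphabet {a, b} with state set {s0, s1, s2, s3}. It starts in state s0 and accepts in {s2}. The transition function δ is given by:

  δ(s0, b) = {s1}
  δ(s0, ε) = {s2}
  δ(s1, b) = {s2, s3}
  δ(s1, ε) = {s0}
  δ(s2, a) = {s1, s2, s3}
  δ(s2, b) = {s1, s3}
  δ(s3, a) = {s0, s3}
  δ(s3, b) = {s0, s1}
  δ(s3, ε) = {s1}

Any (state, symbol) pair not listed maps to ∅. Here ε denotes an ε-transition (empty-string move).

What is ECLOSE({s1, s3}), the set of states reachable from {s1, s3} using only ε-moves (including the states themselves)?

Begin with {s1, s3}.
ε-move s1 → s0; add s0.
ε-move s0 → s2; add s2.

{s0, s1, s2, s3}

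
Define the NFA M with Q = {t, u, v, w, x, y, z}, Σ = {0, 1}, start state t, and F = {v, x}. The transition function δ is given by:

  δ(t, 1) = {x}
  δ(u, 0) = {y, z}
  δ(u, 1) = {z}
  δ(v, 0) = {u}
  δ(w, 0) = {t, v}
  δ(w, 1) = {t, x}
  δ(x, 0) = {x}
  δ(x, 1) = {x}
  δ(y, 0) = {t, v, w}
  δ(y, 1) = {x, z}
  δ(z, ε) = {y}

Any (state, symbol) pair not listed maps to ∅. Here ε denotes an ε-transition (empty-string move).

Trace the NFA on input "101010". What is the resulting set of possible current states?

Start in {t}.
Read '1': t→{x}; now {x}.
Read '0': x→{x}; now {x}.
Read '1': x→{x}; now {x}.
Read '0': x→{x}; now {x}.
Read '1': x→{x}; now {x}.
Read '0': x→{x}; now {x}.

{x}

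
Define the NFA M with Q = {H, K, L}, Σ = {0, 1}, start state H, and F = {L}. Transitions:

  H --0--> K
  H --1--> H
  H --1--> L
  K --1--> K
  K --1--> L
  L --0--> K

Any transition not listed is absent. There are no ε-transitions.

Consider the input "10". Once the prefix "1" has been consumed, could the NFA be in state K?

No

Start in {H}.
Read '1': {H} → {H, L}.
State K is not in {H, L}.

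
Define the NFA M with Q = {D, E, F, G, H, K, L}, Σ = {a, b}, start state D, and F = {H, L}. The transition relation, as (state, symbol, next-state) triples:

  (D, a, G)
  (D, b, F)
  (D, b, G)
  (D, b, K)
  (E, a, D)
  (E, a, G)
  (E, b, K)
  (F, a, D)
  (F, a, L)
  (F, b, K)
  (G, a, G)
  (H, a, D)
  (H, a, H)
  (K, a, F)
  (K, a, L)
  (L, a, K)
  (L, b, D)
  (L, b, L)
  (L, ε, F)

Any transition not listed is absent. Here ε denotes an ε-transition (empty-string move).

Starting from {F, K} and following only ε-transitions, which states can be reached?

Begin with {F, K}.
No ε-moves leave this set, so the closure equals the set itself.

{F, K}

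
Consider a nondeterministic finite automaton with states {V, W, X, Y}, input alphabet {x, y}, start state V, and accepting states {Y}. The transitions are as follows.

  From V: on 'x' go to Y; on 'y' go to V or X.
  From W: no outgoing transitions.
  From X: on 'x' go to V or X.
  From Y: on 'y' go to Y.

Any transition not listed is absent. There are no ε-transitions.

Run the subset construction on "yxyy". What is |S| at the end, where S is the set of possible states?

Start in {V}.
Read 'y': V→{V, X}; now {V, X}.
Read 'x': V→{Y}, X→{V, X}; now {V, X, Y}.
Read 'y': V→{V, X}, X→∅, Y→{Y}; now {V, X, Y}.
Read 'y': V→{V, X}, X→∅, Y→{Y}; now {V, X, Y}.
That set has 3 states.

3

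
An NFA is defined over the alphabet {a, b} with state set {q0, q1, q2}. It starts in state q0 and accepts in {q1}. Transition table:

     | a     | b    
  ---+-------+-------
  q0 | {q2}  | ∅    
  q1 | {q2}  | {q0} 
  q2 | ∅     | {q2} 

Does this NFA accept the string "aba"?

Start in {q0}.
Read 'a': {q0} → {q2}.
Read 'b': {q2} → {q2}.
Read 'a': {q2} → ∅.
The final set ∅ contains no accepting state.

No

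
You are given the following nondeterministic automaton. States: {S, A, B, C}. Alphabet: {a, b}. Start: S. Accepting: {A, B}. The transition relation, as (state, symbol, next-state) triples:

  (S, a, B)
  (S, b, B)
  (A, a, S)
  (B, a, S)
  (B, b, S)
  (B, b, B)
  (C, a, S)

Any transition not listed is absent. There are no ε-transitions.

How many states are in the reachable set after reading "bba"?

Start in {S}.
Read 'b': S→{B}; now {B}.
Read 'b': B→{S, B}; now {S, B}.
Read 'a': S→{B}, B→{S}; now {S, B}.
That set has 2 states.

2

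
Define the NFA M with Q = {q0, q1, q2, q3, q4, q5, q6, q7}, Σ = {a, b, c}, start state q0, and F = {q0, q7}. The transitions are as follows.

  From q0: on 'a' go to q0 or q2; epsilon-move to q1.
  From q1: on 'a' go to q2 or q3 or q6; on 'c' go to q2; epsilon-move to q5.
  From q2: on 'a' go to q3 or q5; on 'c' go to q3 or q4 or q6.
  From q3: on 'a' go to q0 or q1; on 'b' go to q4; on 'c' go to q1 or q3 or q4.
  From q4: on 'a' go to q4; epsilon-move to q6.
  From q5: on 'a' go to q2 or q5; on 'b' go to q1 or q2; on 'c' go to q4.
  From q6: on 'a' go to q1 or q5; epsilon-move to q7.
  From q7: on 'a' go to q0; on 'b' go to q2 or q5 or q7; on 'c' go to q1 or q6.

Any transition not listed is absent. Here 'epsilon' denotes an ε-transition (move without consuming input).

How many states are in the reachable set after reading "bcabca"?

8

Start: ε-closure({q0}) = {q0, q1, q5}.
Read 'b': q0→∅, q1→∅, q5→{q1, q2}; union {q1, q2}; ε-closure = {q1, q2, q5}.
Read 'c': q1→{q2}, q2→{q3, q4, q6}, q5→{q4}; union {q2, q3, q4, q6}; ε-closure = {q2, q3, q4, q6, q7}.
Read 'a': q2→{q3, q5}, q3→{q0, q1}, q4→{q4}, q6→{q1, q5}, q7→{q0}; union {q0, q1, q3, q4, q5}; ε-closure = {q0, q1, q3, q4, q5, q6, q7}.
Read 'b': q0→∅, q1→∅, q3→{q4}, q4→∅, q5→{q1, q2}, q6→∅, q7→{q2, q5, q7}; union {q1, q2, q4, q5, q7}; ε-closure = {q1, q2, q4, q5, q6, q7}.
Read 'c': q1→{q2}, q2→{q3, q4, q6}, q4→∅, q5→{q4}, q6→∅, q7→{q1, q6}; union {q1, q2, q3, q4, q6}; ε-closure = {q1, q2, q3, q4, q5, q6, q7}.
Read 'a': q1→{q2, q3, q6}, q2→{q3, q5}, q3→{q0, q1}, q4→{q4}, q5→{q2, q5}, q6→{q1, q5}, q7→{q0}; union {q0, q1, q2, q3, q4, q5, q6}; ε-closure = {q0, q1, q2, q3, q4, q5, q6, q7}.
That set has 8 states.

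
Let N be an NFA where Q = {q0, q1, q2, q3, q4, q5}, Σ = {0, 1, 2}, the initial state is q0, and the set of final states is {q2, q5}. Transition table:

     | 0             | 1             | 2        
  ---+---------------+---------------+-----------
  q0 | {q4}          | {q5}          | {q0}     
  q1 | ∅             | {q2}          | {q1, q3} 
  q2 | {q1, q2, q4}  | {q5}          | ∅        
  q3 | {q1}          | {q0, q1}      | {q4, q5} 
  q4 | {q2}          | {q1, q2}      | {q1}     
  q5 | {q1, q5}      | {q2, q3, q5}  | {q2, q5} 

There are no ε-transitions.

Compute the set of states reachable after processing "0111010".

{q1, q2, q4, q5}

Start in {q0}.
Read '0': {q0} → {q4}.
Read '1': {q4} → {q1, q2}.
Read '1': {q1, q2} → {q2, q5}.
Read '1': {q2, q5} → {q2, q3, q5}.
Read '0': {q2, q3, q5} → {q1, q2, q4, q5}.
Read '1': {q1, q2, q4, q5} → {q1, q2, q3, q5}.
Read '0': {q1, q2, q3, q5} → {q1, q2, q4, q5}.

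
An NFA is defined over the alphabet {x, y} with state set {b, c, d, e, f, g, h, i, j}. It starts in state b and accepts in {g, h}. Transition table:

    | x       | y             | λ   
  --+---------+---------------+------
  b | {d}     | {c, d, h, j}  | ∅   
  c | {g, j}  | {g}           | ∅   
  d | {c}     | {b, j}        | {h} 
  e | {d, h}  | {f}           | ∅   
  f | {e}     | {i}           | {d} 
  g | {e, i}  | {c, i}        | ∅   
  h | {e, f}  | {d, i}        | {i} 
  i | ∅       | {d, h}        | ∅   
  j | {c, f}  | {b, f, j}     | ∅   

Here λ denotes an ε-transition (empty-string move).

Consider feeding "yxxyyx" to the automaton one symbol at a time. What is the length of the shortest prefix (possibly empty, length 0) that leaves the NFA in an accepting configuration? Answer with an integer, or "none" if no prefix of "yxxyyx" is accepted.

Start in {b}.
Read 'y': b→{c, d, h, j}; union {c, d, h, j}; ε-closure = {c, d, h, i, j}.
None of the earlier sets intersect F, but {c, d, h, i, j} does.

1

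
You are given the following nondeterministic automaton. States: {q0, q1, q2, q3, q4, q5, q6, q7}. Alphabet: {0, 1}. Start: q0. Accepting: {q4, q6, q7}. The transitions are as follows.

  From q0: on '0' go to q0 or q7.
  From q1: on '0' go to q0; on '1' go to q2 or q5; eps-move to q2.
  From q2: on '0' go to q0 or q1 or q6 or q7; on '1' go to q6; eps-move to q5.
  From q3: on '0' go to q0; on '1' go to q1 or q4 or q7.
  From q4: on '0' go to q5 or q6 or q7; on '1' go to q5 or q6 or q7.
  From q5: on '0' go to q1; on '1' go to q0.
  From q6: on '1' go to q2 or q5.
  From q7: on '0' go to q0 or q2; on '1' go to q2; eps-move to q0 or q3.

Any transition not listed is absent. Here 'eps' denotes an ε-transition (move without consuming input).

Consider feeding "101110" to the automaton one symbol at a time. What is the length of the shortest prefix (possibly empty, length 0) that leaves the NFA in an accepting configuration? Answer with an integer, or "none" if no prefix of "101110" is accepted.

none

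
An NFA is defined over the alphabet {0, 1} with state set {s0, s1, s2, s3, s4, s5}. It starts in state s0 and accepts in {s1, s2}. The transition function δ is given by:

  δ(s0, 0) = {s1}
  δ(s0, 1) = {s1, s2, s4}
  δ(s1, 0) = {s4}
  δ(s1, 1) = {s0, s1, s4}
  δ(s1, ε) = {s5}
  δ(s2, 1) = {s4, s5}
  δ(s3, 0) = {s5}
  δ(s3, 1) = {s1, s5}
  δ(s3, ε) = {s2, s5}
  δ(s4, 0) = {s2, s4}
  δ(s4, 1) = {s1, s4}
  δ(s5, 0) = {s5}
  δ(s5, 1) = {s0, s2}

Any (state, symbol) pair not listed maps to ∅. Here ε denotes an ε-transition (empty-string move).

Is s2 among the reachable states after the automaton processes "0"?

No

Start in {s0}.
Read '0': s0→{s1}; union {s1}; ε-closure = {s1, s5}.
State s2 is not in {s1, s5}.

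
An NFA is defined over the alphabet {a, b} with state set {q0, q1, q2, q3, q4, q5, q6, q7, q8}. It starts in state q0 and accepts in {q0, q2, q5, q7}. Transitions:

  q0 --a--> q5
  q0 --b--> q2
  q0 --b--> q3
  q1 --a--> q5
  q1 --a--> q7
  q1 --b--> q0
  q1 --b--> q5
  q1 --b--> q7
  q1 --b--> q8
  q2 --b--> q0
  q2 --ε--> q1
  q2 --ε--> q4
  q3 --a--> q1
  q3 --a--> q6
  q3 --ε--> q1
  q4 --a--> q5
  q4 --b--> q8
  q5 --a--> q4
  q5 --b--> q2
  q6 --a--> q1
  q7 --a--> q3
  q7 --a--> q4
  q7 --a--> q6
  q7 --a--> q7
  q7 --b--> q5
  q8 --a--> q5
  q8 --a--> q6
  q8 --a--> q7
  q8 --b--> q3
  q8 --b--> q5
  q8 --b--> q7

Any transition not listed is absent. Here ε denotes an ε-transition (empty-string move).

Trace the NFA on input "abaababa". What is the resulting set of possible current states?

Start in {q0}.
Read 'a': q0→{q5}; now {q5}.
Read 'b': q5→{q2}; union {q2}; ε-closure = {q1, q2, q4}.
Read 'a': q1→{q5, q7}, q2→∅, q4→{q5}; now {q5, q7}.
Read 'a': q5→{q4}, q7→{q3, q4, q6, q7}; union {q3, q4, q6, q7}; ε-closure = {q1, q3, q4, q6, q7}.
Read 'b': q1→{q0, q5, q7, q8}, q3→∅, q4→{q8}, q6→∅, q7→{q5}; now {q0, q5, q7, q8}.
Read 'a': q0→{q5}, q5→{q4}, q7→{q3, q4, q6, q7}, q8→{q5, q6, q7}; union {q3, q4, q5, q6, q7}; ε-closure = {q1, q3, q4, q5, q6, q7}.
Read 'b': q1→{q0, q5, q7, q8}, q3→∅, q4→{q8}, q5→{q2}, q6→∅, q7→{q5}; union {q0, q2, q5, q7, q8}; ε-closure = {q0, q1, q2, q4, q5, q7, q8}.
Read 'a': q0→{q5}, q1→{q5, q7}, q2→∅, q4→{q5}, q5→{q4}, q7→{q3, q4, q6, q7}, q8→{q5, q6, q7}; union {q3, q4, q5, q6, q7}; ε-closure = {q1, q3, q4, q5, q6, q7}.

{q1, q3, q4, q5, q6, q7}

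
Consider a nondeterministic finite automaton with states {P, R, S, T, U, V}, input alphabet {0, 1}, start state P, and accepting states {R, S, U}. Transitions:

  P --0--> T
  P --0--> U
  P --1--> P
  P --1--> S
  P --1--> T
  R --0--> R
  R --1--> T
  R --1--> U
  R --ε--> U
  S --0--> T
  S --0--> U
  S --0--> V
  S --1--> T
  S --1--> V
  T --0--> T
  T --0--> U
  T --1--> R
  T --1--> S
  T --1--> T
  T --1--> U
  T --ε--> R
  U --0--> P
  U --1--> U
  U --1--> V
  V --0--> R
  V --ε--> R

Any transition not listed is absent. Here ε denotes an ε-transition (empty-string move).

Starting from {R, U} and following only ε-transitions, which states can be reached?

Begin with {R, U}.
No ε-moves leave this set, so the closure equals the set itself.

{R, U}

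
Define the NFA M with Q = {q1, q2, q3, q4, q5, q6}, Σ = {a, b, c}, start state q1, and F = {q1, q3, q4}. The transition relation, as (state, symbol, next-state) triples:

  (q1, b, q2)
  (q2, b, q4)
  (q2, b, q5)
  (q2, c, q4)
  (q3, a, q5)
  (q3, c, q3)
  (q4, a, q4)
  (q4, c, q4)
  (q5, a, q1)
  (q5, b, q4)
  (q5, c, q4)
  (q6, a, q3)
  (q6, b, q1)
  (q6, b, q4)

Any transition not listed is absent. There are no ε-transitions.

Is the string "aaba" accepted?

Start in {q1}.
Read 'a': q1→∅; now ∅.
The set is empty and remains empty for the remaining 3 symbols.
The final set ∅ contains no accepting state.

No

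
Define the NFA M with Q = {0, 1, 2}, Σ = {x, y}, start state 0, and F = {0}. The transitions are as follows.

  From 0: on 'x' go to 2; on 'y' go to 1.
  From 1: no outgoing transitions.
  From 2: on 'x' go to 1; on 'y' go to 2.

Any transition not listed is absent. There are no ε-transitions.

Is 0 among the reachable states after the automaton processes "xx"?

Start in {0}.
Read 'x': {0} → {2}.
Read 'x': {2} → {1}.
State 0 is not in {1}.

No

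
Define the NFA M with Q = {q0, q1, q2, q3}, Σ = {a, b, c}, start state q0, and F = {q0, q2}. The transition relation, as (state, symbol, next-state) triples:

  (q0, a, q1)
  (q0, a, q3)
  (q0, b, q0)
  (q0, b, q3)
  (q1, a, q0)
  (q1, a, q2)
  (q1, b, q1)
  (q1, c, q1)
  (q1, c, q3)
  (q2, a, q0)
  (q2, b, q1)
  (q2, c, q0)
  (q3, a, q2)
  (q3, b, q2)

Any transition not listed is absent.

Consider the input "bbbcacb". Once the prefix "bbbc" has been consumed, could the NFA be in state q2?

No

Start in {q0}.
Read 'b': q0→{q0, q3}; now {q0, q3}.
Read 'b': q0→{q0, q3}, q3→{q2}; now {q0, q2, q3}.
Read 'b': q0→{q0, q3}, q2→{q1}, q3→{q2}; now {q0, q1, q2, q3}.
Read 'c': q0→∅, q1→{q1, q3}, q2→{q0}, q3→∅; now {q0, q1, q3}.
State q2 is not in {q0, q1, q3}.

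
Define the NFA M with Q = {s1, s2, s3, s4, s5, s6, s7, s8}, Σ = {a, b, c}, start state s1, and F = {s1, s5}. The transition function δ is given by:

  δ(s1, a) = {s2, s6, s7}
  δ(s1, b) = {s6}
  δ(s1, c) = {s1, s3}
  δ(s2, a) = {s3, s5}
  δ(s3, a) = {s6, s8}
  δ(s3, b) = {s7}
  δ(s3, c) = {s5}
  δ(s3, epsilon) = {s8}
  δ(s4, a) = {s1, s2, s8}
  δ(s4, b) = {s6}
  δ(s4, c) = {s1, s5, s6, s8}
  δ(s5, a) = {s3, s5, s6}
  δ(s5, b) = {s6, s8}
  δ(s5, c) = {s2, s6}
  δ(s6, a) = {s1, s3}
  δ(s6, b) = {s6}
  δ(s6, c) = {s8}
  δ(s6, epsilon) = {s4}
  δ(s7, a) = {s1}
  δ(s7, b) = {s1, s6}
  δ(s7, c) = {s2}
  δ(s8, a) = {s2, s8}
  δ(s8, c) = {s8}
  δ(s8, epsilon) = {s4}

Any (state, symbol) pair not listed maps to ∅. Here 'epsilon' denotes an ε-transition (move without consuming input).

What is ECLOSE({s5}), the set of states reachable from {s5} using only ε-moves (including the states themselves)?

{s5}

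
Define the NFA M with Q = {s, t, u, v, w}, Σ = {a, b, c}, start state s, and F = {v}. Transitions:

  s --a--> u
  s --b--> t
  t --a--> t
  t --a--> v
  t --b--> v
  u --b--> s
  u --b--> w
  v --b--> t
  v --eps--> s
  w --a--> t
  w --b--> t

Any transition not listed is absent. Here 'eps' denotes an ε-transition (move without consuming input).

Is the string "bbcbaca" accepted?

Start in {s}.
Read 'b': {s} → {t}.
Read 'b': {t} → {s, v}.
Read 'c': {s, v} → ∅.
The set is empty and remains empty for the remaining 4 symbols.
The final set ∅ contains no accepting state.

No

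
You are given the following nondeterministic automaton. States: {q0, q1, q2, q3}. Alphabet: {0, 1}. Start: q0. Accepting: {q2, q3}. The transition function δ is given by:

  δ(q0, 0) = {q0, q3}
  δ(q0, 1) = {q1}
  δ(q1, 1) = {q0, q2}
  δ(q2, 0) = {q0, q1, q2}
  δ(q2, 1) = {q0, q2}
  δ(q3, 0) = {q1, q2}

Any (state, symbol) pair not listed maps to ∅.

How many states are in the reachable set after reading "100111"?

Start in {q0}.
Read '1': q0→{q1}; now {q1}.
Read '0': q1→∅; now ∅.
The set is empty and remains empty for the remaining 4 symbols.
That set has 0 states.

0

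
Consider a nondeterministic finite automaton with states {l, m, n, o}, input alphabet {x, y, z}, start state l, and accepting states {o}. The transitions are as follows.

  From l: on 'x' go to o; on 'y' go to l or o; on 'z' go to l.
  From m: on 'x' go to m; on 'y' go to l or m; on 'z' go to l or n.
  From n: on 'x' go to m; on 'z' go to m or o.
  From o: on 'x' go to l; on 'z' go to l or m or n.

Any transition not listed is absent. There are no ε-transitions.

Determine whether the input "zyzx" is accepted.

Yes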